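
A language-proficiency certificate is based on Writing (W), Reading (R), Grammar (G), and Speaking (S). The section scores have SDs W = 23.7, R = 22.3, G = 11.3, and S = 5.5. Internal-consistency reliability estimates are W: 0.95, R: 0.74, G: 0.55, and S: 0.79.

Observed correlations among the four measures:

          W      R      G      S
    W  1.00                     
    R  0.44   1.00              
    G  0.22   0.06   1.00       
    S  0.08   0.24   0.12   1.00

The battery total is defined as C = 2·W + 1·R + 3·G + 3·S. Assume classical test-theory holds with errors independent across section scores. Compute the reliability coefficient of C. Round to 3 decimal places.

0.871

Var(C) = 2²·23.7² + 22.3² + 3²·11.3² + 3²·5.5² + 2·[2·23.7·22.3·0.44 + 6·23.7·11.3·0.22 + 6·23.7·5.5·0.08 + 3·22.3·11.3·0.06 + 3·22.3·5.5·0.24 + 9·11.3·5.5·0.12] = 4165.51 + 2163.91 = 6329.42.
Under uncorrelated errors the observed covariances equal the true-score covariances, so only the own-variance terms attenuate.
True-score variance = [2²·23.7²·0.95 + 22.3²·0.74 + 3²·11.3²·0.55 + 3²·5.5²·0.79] + 2163.91 = 3349.56 + 2163.91 = 5513.47.
Reliability = 5513.47 / 6329.42 = 0.871.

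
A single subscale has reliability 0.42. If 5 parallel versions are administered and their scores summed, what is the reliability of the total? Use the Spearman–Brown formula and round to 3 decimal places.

ρ_k = kρ / (1 + (k−1)ρ) = 5·0.42 / (1 + 4·0.42) = 2.100 / 2.680 = 0.784.

0.784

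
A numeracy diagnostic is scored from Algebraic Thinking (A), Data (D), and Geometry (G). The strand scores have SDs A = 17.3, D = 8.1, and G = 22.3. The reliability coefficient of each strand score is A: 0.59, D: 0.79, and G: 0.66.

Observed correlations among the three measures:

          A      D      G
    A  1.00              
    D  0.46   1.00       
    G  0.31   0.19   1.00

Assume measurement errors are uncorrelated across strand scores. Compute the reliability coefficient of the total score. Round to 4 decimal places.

Var(A+D+G) = 17.3² + 8.1² + 22.3² + 2·[17.3·8.1·0.46 + 17.3·22.3·0.31 + 8.1·22.3·0.19] = 862.19 + 436.749 = 1298.94.
Because errors are independent across components, Cov(Tᵢ,Tⱼ) = Cov(Xᵢ,Xⱼ); the off-diagonal part of the true-score variance is the same as above.
True-score variance = [17.3²·0.59 + 8.1²·0.79 + 22.3²·0.66] + 436.749 = 556.624 + 436.749 = 993.373.
Reliability = 993.373 / 1298.94 = 0.7648.

0.7648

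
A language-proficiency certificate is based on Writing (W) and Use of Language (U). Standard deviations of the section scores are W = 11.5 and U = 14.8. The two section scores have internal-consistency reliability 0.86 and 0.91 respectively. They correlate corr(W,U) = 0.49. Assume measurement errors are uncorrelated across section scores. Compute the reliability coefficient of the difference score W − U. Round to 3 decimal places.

0.793

Var(W−U) = 11.5² + 14.8² − 2·11.5·14.8·0.49 = 351.29 − 166.796 = 184.494.
Because errors are independent across components, Cov(Tᵢ,Tⱼ) = Cov(Xᵢ,Xⱼ); the off-diagonal part of the true-score variance is the same as above.
True-score variance = [11.5²·0.86 + 14.8²·0.91] − 166.796 = 313.061 − 166.796 = 146.265.
Reliability = 146.265 / 184.494 = 0.793.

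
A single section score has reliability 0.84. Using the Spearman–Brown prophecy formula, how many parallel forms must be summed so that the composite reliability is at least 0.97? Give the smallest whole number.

k ≥ ρ*(1−ρ₁)/(ρ₁(1−ρ*)) = 0.97·0.16 / (0.84·0.03) = 6.159.
Smallest integer k = 7.

7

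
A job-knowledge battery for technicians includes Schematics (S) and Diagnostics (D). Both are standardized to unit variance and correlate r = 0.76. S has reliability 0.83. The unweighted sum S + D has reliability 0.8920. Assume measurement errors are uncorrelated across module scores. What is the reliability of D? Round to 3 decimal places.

0.790

Var(S+D) = 2 + 2·0.76 = 3.520.
True-score variance = ρ_S + ρ_D + 2·0.76, so 0.8920 = (0.83 + ρ_D + 1.52) / 3.520.
ρ_D = 0.8920·3.520 − 0.83 − 1.52 = 0.790.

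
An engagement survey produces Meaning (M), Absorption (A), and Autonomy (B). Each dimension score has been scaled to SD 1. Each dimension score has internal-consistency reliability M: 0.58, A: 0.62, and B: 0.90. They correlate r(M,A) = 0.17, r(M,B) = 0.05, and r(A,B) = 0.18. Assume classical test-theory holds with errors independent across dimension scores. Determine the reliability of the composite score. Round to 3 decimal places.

0.763

Var(M+A+B) = 3 + 2·[0.17 + 0.05 + 0.18] = 3 + 0.8 = 3.8.
Under uncorrelated errors the observed covariances equal the true-score covariances, so only the own-variance terms attenuate.
True-score variance = [0.58 + 0.62 + 0.90] + 0.8 = 2.1 + 0.8 = 2.9.
Reliability = 2.9 / 3.8 = 0.763.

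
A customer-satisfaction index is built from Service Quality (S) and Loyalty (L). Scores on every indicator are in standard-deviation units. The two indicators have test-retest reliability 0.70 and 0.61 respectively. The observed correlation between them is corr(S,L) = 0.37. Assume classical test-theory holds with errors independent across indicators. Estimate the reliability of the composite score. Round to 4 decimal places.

Var(S+L) = 2 + 2·[0.37] = 2 + 0.74 = 2.74.
Because errors are independent across components, Cov(Tᵢ,Tⱼ) = Cov(Xᵢ,Xⱼ); the off-diagonal part of the true-score variance is the same as above.
True-score variance = [0.70 + 0.61] + 0.74 = 1.31 + 0.74 = 2.05.
Reliability = 2.05 / 2.74 = 0.7482.

0.7482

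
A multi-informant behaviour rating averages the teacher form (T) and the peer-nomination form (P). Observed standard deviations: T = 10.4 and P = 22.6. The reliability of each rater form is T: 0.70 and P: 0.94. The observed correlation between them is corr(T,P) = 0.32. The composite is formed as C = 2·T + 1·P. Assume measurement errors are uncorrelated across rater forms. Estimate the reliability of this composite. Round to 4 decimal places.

0.8711

Var(C) = 2²·10.4² + 22.6² + 2·[2·10.4·22.6·0.32] = 943.4 + 300.851 = 1244.25.
Because errors are independent across components, Cov(Tᵢ,Tⱼ) = Cov(Xᵢ,Xⱼ); the off-diagonal part of the true-score variance is the same as above.
True-score variance = [2²·10.4²·0.70 + 22.6²·0.94] + 300.851 = 782.962 + 300.851 = 1083.81.
Reliability = 1083.81 / 1244.25 = 0.8711.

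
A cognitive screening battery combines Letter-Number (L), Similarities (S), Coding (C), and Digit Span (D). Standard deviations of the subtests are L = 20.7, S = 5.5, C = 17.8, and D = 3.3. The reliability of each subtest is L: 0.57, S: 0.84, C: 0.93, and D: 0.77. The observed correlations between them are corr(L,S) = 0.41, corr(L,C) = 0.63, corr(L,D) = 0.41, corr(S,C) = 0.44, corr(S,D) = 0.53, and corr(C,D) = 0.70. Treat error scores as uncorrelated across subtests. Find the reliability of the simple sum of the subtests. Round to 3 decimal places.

0.865

Var(L+S+C+D) = 20.7² + 5.5² + 17.8² + 3.3² + 2·[20.7·5.5·0.41 + 20.7·17.8·0.63 + 20.7·3.3·0.41 + 5.5·17.8·0.44 + 5.5·3.3·0.53 + 17.8·3.3·0.70] = 786.47 + 801.258 = 1587.73.
With uncorrelated errors the cross-covariances are all true-score covariance, so they carry over unchanged; only the diagonal terms shrink to ρᵢσᵢ².
True-score variance = [20.7²·0.57 + 5.5²·0.84 + 17.8²·0.93 + 3.3²·0.77] + 801.258 = 572.696 + 801.258 = 1373.95.
Reliability = 1373.95 / 1587.73 = 0.865.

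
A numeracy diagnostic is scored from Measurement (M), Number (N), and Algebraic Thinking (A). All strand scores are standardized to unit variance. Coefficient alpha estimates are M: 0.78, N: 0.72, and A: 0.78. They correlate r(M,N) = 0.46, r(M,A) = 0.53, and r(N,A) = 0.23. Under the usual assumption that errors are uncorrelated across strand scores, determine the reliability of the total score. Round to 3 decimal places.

0.868

Var(M+N+A) = 3 + 2·[0.46 + 0.53 + 0.23] = 3 + 2.44 = 5.44.
Because errors are independent across components, Cov(Tᵢ,Tⱼ) = Cov(Xᵢ,Xⱼ); the off-diagonal part of the true-score variance is the same as above.
True-score variance = [0.78 + 0.72 + 0.78] + 2.44 = 2.28 + 2.44 = 4.72.
Reliability = 4.72 / 5.44 = 0.868.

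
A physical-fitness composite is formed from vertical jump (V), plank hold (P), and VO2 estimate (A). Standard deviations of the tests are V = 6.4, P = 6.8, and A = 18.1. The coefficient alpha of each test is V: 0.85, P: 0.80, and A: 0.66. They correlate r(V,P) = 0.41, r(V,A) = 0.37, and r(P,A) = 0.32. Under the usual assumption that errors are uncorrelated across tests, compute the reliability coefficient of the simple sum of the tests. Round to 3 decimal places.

Var(V+P+A) = 6.4² + 6.8² + 18.1² + 2·[6.4·6.8·0.41 + 6.4·18.1·0.37 + 6.8·18.1·0.32] = 414.81 + 200.179 = 614.989.
With uncorrelated errors the cross-covariances are all true-score covariance, so they carry over unchanged; only the diagonal terms shrink to ρᵢσᵢ².
True-score variance = [6.4²·0.85 + 6.8²·0.80 + 18.1²·0.66] + 200.179 = 288.031 + 200.179 = 488.21.
Reliability = 488.21 / 614.989 = 0.794.

0.794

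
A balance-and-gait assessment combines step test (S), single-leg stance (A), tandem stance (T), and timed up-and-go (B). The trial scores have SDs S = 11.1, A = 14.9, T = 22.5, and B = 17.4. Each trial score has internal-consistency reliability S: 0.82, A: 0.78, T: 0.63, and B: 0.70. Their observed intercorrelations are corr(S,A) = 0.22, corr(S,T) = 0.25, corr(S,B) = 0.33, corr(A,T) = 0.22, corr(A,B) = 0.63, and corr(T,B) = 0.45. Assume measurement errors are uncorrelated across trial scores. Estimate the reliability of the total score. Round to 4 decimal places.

0.8486

Var(S+A+T+B) = 11.1² + 14.9² + 22.5² + 17.4² + 2·[11.1·14.9·0.22 + 11.1·22.5·0.25 + 11.1·17.4·0.33 + 14.9·22.5·0.22 + 14.9·17.4·0.63 + 22.5·17.4·0.45] = 1154.23 + 1151.65 = 2305.88.
With uncorrelated errors the cross-covariances are all true-score covariance, so they carry over unchanged; only the diagonal terms shrink to ρᵢσᵢ².
True-score variance = [11.1²·0.82 + 14.9²·0.78 + 22.5²·0.63 + 17.4²·0.70] + 1151.65 = 805.069 + 1151.65 = 1956.72.
Reliability = 1956.72 / 2305.88 = 0.8486.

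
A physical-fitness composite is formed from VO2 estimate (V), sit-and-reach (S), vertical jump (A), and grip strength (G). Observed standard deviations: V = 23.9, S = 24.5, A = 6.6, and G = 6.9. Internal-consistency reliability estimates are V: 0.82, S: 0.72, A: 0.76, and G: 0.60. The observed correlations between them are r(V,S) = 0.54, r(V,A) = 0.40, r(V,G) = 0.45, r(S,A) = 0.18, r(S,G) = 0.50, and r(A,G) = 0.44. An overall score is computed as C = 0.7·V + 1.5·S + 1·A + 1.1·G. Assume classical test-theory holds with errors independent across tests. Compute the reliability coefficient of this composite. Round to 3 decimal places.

0.846

Var(C) = 0.7²·23.9² + 1.5²·24.5² + 6.6² + 1.1²·6.9² + 2·[1.05·23.9·24.5·0.54 + 0.7·23.9·6.6·0.40 + 0.77·23.9·6.9·0.45 + 1.5·24.5·6.6·0.18 + 1.65·24.5·6.9·0.50 + 1.1·6.6·6.9·0.44] = 1731.62 + 1276.96 = 3008.59.
Because errors are independent across components, Cov(Tᵢ,Tⱼ) = Cov(Xᵢ,Xⱼ); the off-diagonal part of the true-score variance is the same as above.
True-score variance = [0.7²·23.9²·0.82 + 1.5²·24.5²·0.72 + 6.6²·0.76 + 1.1²·6.9²·0.60] + 1276.96 = 1269.59 + 1276.96 = 2546.55.
Reliability = 2546.55 / 3008.59 = 0.846.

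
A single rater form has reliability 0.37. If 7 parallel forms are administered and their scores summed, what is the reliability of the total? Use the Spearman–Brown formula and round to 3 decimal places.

0.804

ρ_k = kρ / (1 + (k−1)ρ) = 7·0.37 / (1 + 6·0.37) = 2.590 / 3.220 = 0.804.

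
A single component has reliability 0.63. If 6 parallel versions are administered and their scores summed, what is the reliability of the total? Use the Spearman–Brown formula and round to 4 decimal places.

0.9108

ρ_k = kρ / (1 + (k−1)ρ) = 6·0.63 / (1 + 5·0.63) = 3.780 / 4.150 = 0.9108.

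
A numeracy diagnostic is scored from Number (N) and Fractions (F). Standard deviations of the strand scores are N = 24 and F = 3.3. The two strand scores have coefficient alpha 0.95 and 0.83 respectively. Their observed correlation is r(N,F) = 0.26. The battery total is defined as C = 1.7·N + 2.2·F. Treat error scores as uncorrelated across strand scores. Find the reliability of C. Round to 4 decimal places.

0.9507

Var(C) = 1.7²·24² + 2.2²·3.3² + 2·[3.74·24·3.3·0.26] = 1717.35 + 154.028 = 1871.38.
Under uncorrelated errors the observed covariances equal the true-score covariances, so only the own-variance terms attenuate.
True-score variance = [1.7²·24²·0.95 + 2.2²·3.3²·0.83] + 154.028 = 1625.16 + 154.028 = 1779.18.
Reliability = 1779.18 / 1871.38 = 0.9507.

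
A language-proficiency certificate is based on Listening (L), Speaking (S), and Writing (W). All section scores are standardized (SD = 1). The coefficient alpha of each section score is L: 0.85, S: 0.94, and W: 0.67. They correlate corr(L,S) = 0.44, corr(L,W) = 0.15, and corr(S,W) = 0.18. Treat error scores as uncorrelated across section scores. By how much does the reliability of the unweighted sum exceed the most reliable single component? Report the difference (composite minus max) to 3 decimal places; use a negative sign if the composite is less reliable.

Var(sum) = 3 + 1.54 = 4.54; true-score variance = 2.46 + 1.54 = 4; composite reliability = 0.8811.
Max component reliability = 0.9400.
Difference = 0.8811 − 0.9400 = -0.059.

-0.059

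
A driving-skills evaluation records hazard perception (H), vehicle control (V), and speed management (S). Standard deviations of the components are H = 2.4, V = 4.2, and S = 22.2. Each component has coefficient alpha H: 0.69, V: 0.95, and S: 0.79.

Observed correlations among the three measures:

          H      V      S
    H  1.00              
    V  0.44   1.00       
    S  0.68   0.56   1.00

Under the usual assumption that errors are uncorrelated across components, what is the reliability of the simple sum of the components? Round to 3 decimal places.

0.849

Var(H+V+S) = 2.4² + 4.2² + 22.2² + 2·[2.4·4.2·0.44 + 2.4·22.2·0.68 + 4.2·22.2·0.56] = 516.24 + 185.76 = 702.
With uncorrelated errors the cross-covariances are all true-score covariance, so they carry over unchanged; only the diagonal terms shrink to ρᵢσᵢ².
True-score variance = [2.4²·0.69 + 4.2²·0.95 + 22.2²·0.79] + 185.76 = 410.076 + 185.76 = 595.836.
Reliability = 595.836 / 702 = 0.849.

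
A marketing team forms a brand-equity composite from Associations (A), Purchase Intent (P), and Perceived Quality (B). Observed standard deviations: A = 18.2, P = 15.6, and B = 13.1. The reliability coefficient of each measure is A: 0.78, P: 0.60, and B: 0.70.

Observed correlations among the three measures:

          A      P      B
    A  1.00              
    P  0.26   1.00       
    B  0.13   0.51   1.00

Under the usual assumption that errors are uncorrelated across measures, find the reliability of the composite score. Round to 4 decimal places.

0.8096

Var(A+P+B) = 18.2² + 15.6² + 13.1² + 2·[18.2·15.6·0.26 + 18.2·13.1·0.13 + 15.6·13.1·0.51] = 746.21 + 418.075 = 1164.28.
With uncorrelated errors the cross-covariances are all true-score covariance, so they carry over unchanged; only the diagonal terms shrink to ρᵢσᵢ².
True-score variance = [18.2²·0.78 + 15.6²·0.60 + 13.1²·0.70] + 418.075 = 524.51 + 418.075 = 942.585.
Reliability = 942.585 / 1164.28 = 0.8096.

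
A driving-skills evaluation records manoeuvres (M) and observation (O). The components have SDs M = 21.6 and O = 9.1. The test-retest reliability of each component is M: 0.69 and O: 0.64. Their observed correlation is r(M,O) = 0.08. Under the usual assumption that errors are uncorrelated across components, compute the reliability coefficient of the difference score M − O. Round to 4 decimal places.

0.6632

Var(M−O) = 21.6² + 9.1² − 2·21.6·9.1·0.08 = 549.37 − 31.4496 = 517.92.
Because errors are independent across components, Cov(Tᵢ,Tⱼ) = Cov(Xᵢ,Xⱼ); the off-diagonal part of the true-score variance is the same as above.
True-score variance = [21.6²·0.69 + 9.1²·0.64] − 31.4496 = 374.925 − 31.4496 = 343.475.
Reliability = 343.475 / 517.92 = 0.6632.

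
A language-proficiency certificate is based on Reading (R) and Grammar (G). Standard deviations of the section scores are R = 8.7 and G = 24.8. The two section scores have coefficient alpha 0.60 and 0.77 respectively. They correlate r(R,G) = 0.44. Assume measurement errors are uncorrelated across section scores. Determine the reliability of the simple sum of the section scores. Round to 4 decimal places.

0.8050

Var(R+G) = 8.7² + 24.8² + 2·[8.7·24.8·0.44] = 690.73 + 189.869 = 880.599.
Under uncorrelated errors the observed covariances equal the true-score covariances, so only the own-variance terms attenuate.
True-score variance = [8.7²·0.60 + 24.8²·0.77] + 189.869 = 518.995 + 189.869 = 708.864.
Reliability = 708.864 / 880.599 = 0.8050.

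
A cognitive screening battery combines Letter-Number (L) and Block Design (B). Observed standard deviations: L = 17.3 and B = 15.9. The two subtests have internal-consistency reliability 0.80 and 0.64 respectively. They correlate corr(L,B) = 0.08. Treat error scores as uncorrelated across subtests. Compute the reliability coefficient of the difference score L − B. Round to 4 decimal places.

0.7031

Var(L−B) = 17.3² + 15.9² − 2·17.3·15.9·0.08 = 552.1 − 44.0112 = 508.089.
Because errors are independent across components, Cov(Tᵢ,Tⱼ) = Cov(Xᵢ,Xⱼ); the off-diagonal part of the true-score variance is the same as above.
True-score variance = [17.3²·0.80 + 15.9²·0.64] − 44.0112 = 401.23 − 44.0112 = 357.219.
Reliability = 357.219 / 508.089 = 0.7031.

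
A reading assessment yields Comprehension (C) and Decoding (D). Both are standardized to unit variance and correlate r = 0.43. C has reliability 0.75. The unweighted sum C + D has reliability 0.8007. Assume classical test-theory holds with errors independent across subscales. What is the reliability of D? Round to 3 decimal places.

Var(C+D) = 2 + 2·0.43 = 2.860.
True-score variance = ρ_C + ρ_D + 2·0.43, so 0.8007 = (0.75 + ρ_D + 0.86) / 2.860.
ρ_D = 0.8007·2.860 − 0.75 − 0.86 = 0.680.

0.680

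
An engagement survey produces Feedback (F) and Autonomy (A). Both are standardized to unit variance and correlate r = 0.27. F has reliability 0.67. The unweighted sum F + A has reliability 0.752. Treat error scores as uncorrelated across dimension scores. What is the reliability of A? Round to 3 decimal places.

Var(F+A) = 2 + 2·0.27 = 2.540.
True-score variance = ρ_F + ρ_A + 2·0.27, so 0.752 = (0.67 + ρ_A + 0.54) / 2.540.
ρ_A = 0.752·2.540 − 0.67 − 0.54 = 0.700.

0.700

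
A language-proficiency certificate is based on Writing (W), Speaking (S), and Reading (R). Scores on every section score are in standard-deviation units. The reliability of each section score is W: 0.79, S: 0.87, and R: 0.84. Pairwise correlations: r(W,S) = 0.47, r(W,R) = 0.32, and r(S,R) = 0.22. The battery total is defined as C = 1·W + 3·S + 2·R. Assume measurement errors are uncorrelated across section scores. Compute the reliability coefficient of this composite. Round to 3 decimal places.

0.903

Var(C) = 1 + 3² + 2² + 2·[3·0.47 + 2·0.32 + 6·0.22] = 14 + 6.74 = 20.74.
Under uncorrelated errors the observed covariances equal the true-score covariances, so only the own-variance terms attenuate.
True-score variance = [0.79 + 3²·0.87 + 2²·0.84] + 6.74 = 11.98 + 6.74 = 18.72.
Reliability = 18.72 / 20.74 = 0.903.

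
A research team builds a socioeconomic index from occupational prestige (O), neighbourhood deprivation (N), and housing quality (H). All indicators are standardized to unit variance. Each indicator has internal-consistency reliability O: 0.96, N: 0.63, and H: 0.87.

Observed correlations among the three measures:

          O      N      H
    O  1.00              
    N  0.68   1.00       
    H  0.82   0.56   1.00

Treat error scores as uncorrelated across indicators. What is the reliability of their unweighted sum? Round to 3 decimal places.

0.924

Var(O+N+H) = 3 + 2·[0.68 + 0.82 + 0.56] = 3 + 4.12 = 7.12.
With uncorrelated errors the cross-covariances are all true-score covariance, so they carry over unchanged; only the diagonal terms shrink to ρᵢσᵢ².
True-score variance = [0.96 + 0.63 + 0.87] + 4.12 = 2.46 + 4.12 = 6.58.
Reliability = 6.58 / 7.12 = 0.924.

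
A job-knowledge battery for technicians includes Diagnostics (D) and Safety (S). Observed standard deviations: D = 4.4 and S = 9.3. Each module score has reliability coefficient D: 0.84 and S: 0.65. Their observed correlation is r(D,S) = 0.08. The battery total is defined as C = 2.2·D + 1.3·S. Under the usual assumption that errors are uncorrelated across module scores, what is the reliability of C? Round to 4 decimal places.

0.7442

Var(C) = 2.2²·4.4² + 1.3²·9.3² + 2·[2.86·4.4·9.3·0.08] = 239.871 + 18.725 = 258.595.
Because errors are independent across components, Cov(Tᵢ,Tⱼ) = Cov(Xᵢ,Xⱼ); the off-diagonal part of the true-score variance is the same as above.
True-score variance = [2.2²·4.4²·0.84 + 1.3²·9.3²·0.65] + 18.725 = 173.719 + 18.725 = 192.444.
Reliability = 192.444 / 258.595 = 0.7442.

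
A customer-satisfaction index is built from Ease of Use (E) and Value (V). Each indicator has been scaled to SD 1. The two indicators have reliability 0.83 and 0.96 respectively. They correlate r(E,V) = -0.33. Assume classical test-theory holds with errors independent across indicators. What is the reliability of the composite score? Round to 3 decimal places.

Var(E+V) = 2 + 2·[(-0.33)] = 2 − 0.66 = 1.34.
Under uncorrelated errors the observed covariances equal the true-score covariances, so only the own-variance terms attenuate.
True-score variance = [0.83 + 0.96] − 0.66 = 1.79 − 0.66 = 1.13.
Reliability = 1.13 / 1.34 = 0.843.

0.843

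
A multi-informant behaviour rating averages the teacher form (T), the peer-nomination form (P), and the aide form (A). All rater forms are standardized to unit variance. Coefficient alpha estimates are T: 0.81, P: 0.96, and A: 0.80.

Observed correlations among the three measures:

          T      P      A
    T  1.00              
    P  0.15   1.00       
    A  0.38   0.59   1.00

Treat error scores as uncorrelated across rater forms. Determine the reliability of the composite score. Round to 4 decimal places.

0.9179

Var(T+P+A) = 3 + 2·[0.15 + 0.38 + 0.59] = 3 + 2.24 = 5.24.
With uncorrelated errors the cross-covariances are all true-score covariance, so they carry over unchanged; only the diagonal terms shrink to ρᵢσᵢ².
True-score variance = [0.81 + 0.96 + 0.80] + 2.24 = 2.57 + 2.24 = 4.81.
Reliability = 4.81 / 5.24 = 0.9179.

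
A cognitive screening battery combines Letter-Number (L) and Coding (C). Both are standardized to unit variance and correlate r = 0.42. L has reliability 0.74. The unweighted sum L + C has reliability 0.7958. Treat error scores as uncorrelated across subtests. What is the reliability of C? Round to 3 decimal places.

Var(L+C) = 2 + 2·0.42 = 2.840.
True-score variance = ρ_L + ρ_C + 2·0.42, so 0.7958 = (0.74 + ρ_C + 0.84) / 2.840.
ρ_C = 0.7958·2.840 − 0.74 − 0.84 = 0.680.

0.680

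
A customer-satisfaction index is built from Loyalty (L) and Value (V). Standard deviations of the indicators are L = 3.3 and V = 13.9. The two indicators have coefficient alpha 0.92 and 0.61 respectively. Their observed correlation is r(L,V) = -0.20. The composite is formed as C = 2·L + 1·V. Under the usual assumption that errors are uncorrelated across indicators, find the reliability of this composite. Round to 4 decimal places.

0.6060

Var(C) = 2²·3.3² + 13.9² + 2·[2·3.3·13.9·(-0.20)] = 236.77 − 36.696 = 200.074.
Under uncorrelated errors the observed covariances equal the true-score covariances, so only the own-variance terms attenuate.
True-score variance = [2²·3.3²·0.92 + 13.9²·0.61] − 36.696 = 157.933 − 36.696 = 121.237.
Reliability = 121.237 / 200.074 = 0.6060.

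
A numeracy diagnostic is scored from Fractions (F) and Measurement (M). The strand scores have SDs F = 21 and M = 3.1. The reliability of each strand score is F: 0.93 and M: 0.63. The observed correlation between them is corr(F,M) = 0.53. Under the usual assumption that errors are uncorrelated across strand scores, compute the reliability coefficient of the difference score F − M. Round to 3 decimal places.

Var(F−M) = 21² + 3.1² − 2·21·3.1·0.53 = 450.61 − 69.006 = 381.604.
With uncorrelated errors the cross-covariances are all true-score covariance, so they carry over unchanged; only the diagonal terms shrink to ρᵢσᵢ².
True-score variance = [21²·0.93 + 3.1²·0.63] − 69.006 = 416.184 − 69.006 = 347.178.
Reliability = 347.178 / 381.604 = 0.910.

0.910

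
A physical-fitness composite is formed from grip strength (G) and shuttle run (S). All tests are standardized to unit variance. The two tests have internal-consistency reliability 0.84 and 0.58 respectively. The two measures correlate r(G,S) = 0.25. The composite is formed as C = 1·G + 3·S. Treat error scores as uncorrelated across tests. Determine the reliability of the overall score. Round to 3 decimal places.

Var(C) = 1 + 3² + 2·[3·0.25] = 10 + 1.5 = 11.5.
With uncorrelated errors the cross-covariances are all true-score covariance, so they carry over unchanged; only the diagonal terms shrink to ρᵢσᵢ².
True-score variance = [0.84 + 3²·0.58] + 1.5 = 6.06 + 1.5 = 7.56.
Reliability = 7.56 / 11.5 = 0.657.

0.657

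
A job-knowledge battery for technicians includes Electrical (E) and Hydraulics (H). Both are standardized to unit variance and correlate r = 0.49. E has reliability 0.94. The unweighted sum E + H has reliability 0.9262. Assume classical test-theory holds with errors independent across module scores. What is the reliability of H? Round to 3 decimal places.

0.840

Var(E+H) = 2 + 2·0.49 = 2.980.
True-score variance = ρ_E + ρ_H + 2·0.49, so 0.9262 = (0.94 + ρ_H + 0.98) / 2.980.
ρ_H = 0.9262·2.980 − 0.94 − 0.98 = 0.840.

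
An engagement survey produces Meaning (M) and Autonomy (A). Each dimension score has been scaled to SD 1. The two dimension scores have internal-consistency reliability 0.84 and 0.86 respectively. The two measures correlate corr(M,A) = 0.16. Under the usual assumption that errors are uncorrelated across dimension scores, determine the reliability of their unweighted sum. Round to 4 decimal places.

0.8707

Var(M+A) = 2 + 2·[0.16] = 2 + 0.32 = 2.32.
Under uncorrelated errors the observed covariances equal the true-score covariances, so only the own-variance terms attenuate.
True-score variance = [0.84 + 0.86] + 0.32 = 1.7 + 0.32 = 2.02.
Reliability = 2.02 / 2.32 = 0.8707.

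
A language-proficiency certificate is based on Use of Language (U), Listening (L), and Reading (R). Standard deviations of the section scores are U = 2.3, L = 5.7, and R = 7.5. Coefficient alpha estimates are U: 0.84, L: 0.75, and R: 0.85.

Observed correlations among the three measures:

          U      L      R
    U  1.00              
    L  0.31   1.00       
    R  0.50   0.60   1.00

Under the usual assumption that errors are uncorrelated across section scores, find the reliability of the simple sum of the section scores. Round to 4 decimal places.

0.8980

Var(U+L+R) = 2.3² + 5.7² + 7.5² + 2·[2.3·5.7·0.31 + 2.3·7.5·0.50 + 5.7·7.5·0.60] = 94.03 + 76.6782 = 170.708.
With uncorrelated errors the cross-covariances are all true-score covariance, so they carry over unchanged; only the diagonal terms shrink to ρᵢσᵢ².
True-score variance = [2.3²·0.84 + 5.7²·0.75 + 7.5²·0.85] + 76.6782 = 76.6236 + 76.6782 = 153.302.
Reliability = 153.302 / 170.708 = 0.8980.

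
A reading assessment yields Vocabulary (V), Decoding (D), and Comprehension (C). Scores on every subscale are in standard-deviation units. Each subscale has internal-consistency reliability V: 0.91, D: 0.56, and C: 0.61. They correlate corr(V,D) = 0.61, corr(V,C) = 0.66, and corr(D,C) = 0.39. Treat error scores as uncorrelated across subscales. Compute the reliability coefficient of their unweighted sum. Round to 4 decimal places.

0.8544

Var(V+D+C) = 3 + 2·[0.61 + 0.66 + 0.39] = 3 + 3.32 = 6.32.
Because errors are independent across components, Cov(Tᵢ,Tⱼ) = Cov(Xᵢ,Xⱼ); the off-diagonal part of the true-score variance is the same as above.
True-score variance = [0.91 + 0.56 + 0.61] + 3.32 = 2.08 + 3.32 = 5.4.
Reliability = 5.4 / 6.32 = 0.8544.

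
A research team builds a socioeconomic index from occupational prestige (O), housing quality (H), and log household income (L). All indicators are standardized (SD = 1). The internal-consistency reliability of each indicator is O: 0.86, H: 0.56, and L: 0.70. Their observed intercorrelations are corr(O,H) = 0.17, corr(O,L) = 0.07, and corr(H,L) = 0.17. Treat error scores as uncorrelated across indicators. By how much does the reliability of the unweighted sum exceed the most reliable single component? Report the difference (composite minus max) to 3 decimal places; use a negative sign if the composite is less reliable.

-0.090

Var(sum) = 3 + 0.82 = 3.82; true-score variance = 2.12 + 0.82 = 2.94; composite reliability = 0.7696.
Max component reliability = 0.8600.
Difference = 0.7696 − 0.8600 = -0.090.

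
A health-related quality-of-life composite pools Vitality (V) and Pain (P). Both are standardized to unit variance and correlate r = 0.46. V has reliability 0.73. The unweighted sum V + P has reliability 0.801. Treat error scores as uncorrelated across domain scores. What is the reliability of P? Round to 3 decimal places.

Var(V+P) = 2 + 2·0.46 = 2.920.
True-score variance = ρ_V + ρ_P + 2·0.46, so 0.801 = (0.73 + ρ_P + 0.92) / 2.920.
ρ_P = 0.801·2.920 − 0.73 − 0.92 = 0.689.

0.689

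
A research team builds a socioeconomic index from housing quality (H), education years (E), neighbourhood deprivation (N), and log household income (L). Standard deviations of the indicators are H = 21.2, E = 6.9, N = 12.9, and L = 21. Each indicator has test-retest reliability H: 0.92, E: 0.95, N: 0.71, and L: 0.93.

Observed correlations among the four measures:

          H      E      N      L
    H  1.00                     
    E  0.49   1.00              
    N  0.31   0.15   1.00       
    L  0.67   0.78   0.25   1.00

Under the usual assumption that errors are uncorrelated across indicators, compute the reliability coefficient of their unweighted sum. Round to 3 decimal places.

0.951

Var(H+E+N+L) = 21.2² + 6.9² + 12.9² + 21² + 2·[21.2·6.9·0.49 + 21.2·12.9·0.31 + 21.2·21·0.67 + 6.9·12.9·0.15 + 6.9·21·0.78 + 12.9·21·0.25] = 1104.46 + 1297.68 = 2402.14.
With uncorrelated errors the cross-covariances are all true-score covariance, so they carry over unchanged; only the diagonal terms shrink to ρᵢσᵢ².
True-score variance = [21.2²·0.92 + 6.9²·0.95 + 12.9²·0.71 + 21²·0.93] + 1297.68 = 986.995 + 1297.68 = 2284.67.
Reliability = 2284.67 / 2402.14 = 0.951.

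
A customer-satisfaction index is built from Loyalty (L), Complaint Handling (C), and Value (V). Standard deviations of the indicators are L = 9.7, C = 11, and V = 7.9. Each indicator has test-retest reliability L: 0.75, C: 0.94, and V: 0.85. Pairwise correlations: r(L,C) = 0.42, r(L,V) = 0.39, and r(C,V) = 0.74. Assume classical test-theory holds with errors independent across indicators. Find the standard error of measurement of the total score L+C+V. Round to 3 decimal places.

Var(total) = 277.5 + 278.011 = 555.511.
True-score variance = 237.356 + 278.011 = 515.367, so reliability = 0.9277.
Error variance = 555.511 − 515.367 = 40.144; SEM = √40.144 = 6.336.

6.336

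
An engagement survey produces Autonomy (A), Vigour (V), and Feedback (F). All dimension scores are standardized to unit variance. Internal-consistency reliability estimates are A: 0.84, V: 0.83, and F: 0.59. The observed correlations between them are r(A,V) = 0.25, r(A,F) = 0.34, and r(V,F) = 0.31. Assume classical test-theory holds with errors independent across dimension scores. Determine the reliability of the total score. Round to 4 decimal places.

0.8458

Var(A+V+F) = 3 + 2·[0.25 + 0.34 + 0.31] = 3 + 1.8 = 4.8.
Because errors are independent across components, Cov(Tᵢ,Tⱼ) = Cov(Xᵢ,Xⱼ); the off-diagonal part of the true-score variance is the same as above.
True-score variance = [0.84 + 0.83 + 0.59] + 1.8 = 2.26 + 1.8 = 4.06.
Reliability = 4.06 / 4.8 = 0.8458.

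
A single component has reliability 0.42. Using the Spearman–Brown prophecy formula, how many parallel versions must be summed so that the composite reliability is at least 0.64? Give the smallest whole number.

k ≥ ρ*(1−ρ₁)/(ρ₁(1−ρ*)) = 0.64·0.58 / (0.42·0.36) = 2.455.
Smallest integer k = 3.

3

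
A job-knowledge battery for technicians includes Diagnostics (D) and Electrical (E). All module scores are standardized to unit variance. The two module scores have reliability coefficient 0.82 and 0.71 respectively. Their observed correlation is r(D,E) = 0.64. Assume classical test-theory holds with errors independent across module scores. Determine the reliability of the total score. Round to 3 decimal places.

0.857

Var(D+E) = 2 + 2·[0.64] = 2 + 1.28 = 3.28.
With uncorrelated errors the cross-covariances are all true-score covariance, so they carry over unchanged; only the diagonal terms shrink to ρᵢσᵢ².
True-score variance = [0.82 + 0.71] + 1.28 = 1.53 + 1.28 = 2.81.
Reliability = 2.81 / 3.28 = 0.857.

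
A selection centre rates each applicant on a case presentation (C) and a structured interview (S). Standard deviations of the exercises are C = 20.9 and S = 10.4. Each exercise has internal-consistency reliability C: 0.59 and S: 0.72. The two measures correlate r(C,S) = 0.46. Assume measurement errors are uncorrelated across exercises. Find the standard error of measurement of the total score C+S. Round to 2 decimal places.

Var(total) = 544.97 + 199.971 = 744.941.
True-score variance = 335.593 + 199.971 = 535.564, so reliability = 0.7189.
Error variance = 744.941 − 535.564 = 209.377; SEM = √209.377 = 14.47.

14.47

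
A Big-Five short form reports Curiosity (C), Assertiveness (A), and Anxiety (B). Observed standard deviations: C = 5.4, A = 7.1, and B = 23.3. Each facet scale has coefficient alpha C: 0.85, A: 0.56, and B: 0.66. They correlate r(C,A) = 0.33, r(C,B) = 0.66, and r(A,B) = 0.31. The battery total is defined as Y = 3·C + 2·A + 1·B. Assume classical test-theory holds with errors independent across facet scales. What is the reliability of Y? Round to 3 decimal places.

0.832

Var(Y) = 3²·5.4² + 2²·7.1² + 23.3² + 2·[6·5.4·7.1·0.33 + 3·5.4·23.3·0.66 + 2·7.1·23.3·0.31] = 1006.97 + 855.207 = 1862.18.
Because errors are independent across components, Cov(Tᵢ,Tⱼ) = Cov(Xᵢ,Xⱼ); the off-diagonal part of the true-score variance is the same as above.
True-score variance = [3²·5.4²·0.85 + 2²·7.1²·0.56 + 23.3²·0.66] + 855.207 = 694.3 + 855.207 = 1549.51.
Reliability = 1549.51 / 1862.18 = 0.832.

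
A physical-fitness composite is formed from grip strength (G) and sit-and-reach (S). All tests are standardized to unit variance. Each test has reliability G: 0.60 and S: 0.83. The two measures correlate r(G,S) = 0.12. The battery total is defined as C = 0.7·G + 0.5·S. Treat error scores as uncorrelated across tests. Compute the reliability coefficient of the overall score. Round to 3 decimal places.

Var(C) = 0.7² + 0.5² + 2·[0.35·0.12] = 0.74 + 0.084 = 0.824.
Under uncorrelated errors the observed covariances equal the true-score covariances, so only the own-variance terms attenuate.
True-score variance = [0.7²·0.60 + 0.5²·0.83] + 0.084 = 0.5015 + 0.084 = 0.5855.
Reliability = 0.5855 / 0.824 = 0.711.

0.711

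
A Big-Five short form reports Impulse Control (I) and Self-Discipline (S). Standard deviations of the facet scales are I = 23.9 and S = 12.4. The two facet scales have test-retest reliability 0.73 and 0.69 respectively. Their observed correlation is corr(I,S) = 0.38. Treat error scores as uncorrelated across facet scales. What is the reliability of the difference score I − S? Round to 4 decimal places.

Var(I−S) = 23.9² + 12.4² − 2·23.9·12.4·0.38 = 724.97 − 225.234 = 499.736.
With uncorrelated errors the cross-covariances are all true-score covariance, so they carry over unchanged; only the diagonal terms shrink to ρᵢσᵢ².
True-score variance = [23.9²·0.73 + 12.4²·0.69] − 225.234 = 523.078 − 225.234 = 297.844.
Reliability = 297.844 / 499.736 = 0.5960.

0.5960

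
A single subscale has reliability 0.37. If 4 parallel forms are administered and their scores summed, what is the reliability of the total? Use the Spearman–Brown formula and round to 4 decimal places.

ρ_k = kρ / (1 + (k−1)ρ) = 4·0.37 / (1 + 3·0.37) = 1.480 / 2.110 = 0.7014.

0.7014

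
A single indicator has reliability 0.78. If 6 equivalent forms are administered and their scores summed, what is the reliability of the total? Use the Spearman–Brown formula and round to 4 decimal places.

ρ_k = kρ / (1 + (k−1)ρ) = 6·0.78 / (1 + 5·0.78) = 4.680 / 4.900 = 0.9551.

0.9551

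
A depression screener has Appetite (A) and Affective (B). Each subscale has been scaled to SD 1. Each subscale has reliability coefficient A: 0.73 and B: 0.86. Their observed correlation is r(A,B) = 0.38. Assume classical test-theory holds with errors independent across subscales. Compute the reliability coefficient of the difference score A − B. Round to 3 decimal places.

Var(A−B) = 1 + 1 − 2·0.38 = 2 − 0.76 = 1.24.
Because errors are independent across components, Cov(Tᵢ,Tⱼ) = Cov(Xᵢ,Xⱼ); the off-diagonal part of the true-score variance is the same as above.
True-score variance = [0.73 + 0.86] − 0.76 = 1.59 − 0.76 = 0.83.
Reliability = 0.83 / 1.24 = 0.669.

0.669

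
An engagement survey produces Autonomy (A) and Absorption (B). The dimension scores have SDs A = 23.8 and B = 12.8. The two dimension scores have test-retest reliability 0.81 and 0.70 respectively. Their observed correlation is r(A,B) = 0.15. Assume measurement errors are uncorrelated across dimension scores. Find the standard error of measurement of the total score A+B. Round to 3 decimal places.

Var(total) = 730.28 + 91.392 = 821.672.
True-score variance = 573.504 + 91.392 = 664.896, so reliability = 0.8092.
Error variance = 821.672 − 664.896 = 156.776; SEM = √156.776 = 12.521.

12.521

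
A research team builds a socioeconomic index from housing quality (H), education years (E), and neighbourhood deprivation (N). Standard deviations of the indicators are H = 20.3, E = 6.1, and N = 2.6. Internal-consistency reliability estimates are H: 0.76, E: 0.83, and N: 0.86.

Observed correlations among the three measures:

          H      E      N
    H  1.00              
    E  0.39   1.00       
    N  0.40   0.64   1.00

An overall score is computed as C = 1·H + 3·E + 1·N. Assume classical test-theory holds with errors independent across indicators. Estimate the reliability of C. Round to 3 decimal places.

Var(C) = 20.3² + 3²·6.1² + 2.6² + 2·[3·20.3·6.1·0.39 + 20.3·2.6·0.40 + 3·6.1·2.6·0.64] = 753.74 + 392.889 = 1146.63.
Under uncorrelated errors the observed covariances equal the true-score covariances, so only the own-variance terms attenuate.
True-score variance = [20.3²·0.76 + 3²·6.1²·0.83 + 2.6²·0.86] + 392.889 = 596.961 + 392.889 = 989.849.
Reliability = 989.849 / 1146.63 = 0.863.

0.863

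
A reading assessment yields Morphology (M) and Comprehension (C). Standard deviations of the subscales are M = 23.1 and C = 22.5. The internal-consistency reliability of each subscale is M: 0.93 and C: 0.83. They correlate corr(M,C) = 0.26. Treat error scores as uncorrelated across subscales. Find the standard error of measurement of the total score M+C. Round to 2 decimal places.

Var(total) = 1039.86 + 270.27 = 1310.13.
True-score variance = 916.445 + 270.27 = 1186.71, so reliability = 0.9058.
Error variance = 1310.13 − 1186.71 = 123.415; SEM = √123.415 = 11.11.

11.11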